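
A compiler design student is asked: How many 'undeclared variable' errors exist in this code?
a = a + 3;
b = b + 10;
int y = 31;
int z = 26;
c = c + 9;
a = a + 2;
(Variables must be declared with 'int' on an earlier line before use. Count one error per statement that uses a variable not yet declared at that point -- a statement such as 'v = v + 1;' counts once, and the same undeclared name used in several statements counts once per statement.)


Scanning code line by line:
  Line 1: use 'a' -> ERROR (undeclared)
  Line 2: use 'b' -> ERROR (undeclared)
  Line 3: declare 'y' -> declared = ['y']
  Line 4: declare 'z' -> declared = ['y', 'z']
  Line 5: use 'c' -> ERROR (undeclared)
  Line 6: use 'a' -> ERROR (undeclared)
Total undeclared variable errors: 4

4


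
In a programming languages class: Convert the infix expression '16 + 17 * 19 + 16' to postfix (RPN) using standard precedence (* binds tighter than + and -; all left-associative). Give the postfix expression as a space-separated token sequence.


Applying the shunting-yard algorithm:
  Operand 16 -> output
  Push '+' onto operator stack -> op-stack: [+]
  Operand 17 -> output
  Push '*' onto operator stack -> op-stack: [+, *]
  Operand 19 -> output
  See '+' (prec 1); top '*' (prec 2) >= it -> pop '*' to output
  See '+' (prec 1); top '+' (prec 1) >= it -> pop '+' to output
  Push '+' onto operator stack -> op-stack: [+]
  Operand 16 -> output
  End of input: pop '+' to output
Postfix result: 16 17 19 * + 16 +

16 17 19 * + 16 +


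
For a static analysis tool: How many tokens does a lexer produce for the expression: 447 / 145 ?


Scanning '447 / 145'
Token 1: '447' -> integer_literal
Token 2: '/' -> operator
Token 3: '145' -> integer_literal
Total tokens: 3

3


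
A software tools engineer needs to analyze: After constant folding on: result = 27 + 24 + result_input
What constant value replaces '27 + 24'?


Identifying constant sub-expression:
  Original: result = 27 + 24 + result_input
  27 and 24 are both compile-time constants
  Evaluating: 27 + 24 = 51
  After folding: result = 51 + result_input

51


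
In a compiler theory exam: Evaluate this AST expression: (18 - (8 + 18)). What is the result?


Expression: (18 - (8 + 18))
Evaluating step by step:
  8 + 18 = 26
  18 - 26 = -8
Result: -8

-8


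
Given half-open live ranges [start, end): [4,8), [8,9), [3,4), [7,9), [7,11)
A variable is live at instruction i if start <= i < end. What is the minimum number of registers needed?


Live ranges:
  Var0: [4, 8)
  Var1: [8, 9)
  Var2: [3, 4)
  Var3: [7, 9)
  Var4: [7, 11)
Sweep-line events (position, delta, active):
  pos=3 start -> active=1
  pos=4 end -> active=0
  pos=4 start -> active=1
  pos=7 start -> active=2
  pos=7 start -> active=3
  pos=8 end -> active=2
  pos=8 start -> active=3
  pos=9 end -> active=2
  pos=9 end -> active=1
  pos=11 end -> active=0
Maximum simultaneous active: 3
Minimum registers needed: 3

3


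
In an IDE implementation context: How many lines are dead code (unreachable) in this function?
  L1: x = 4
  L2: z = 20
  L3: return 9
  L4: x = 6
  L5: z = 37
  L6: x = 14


Analyzing control flow:
  L1: reachable (before return)
  L2: reachable (before return)
  L3: reachable (return statement)
  L4: DEAD (after return at L3)
  L5: DEAD (after return at L3)
  L6: DEAD (after return at L3)
Return at L3, total lines = 6
Dead lines: L4 through L6
Count: 3

3


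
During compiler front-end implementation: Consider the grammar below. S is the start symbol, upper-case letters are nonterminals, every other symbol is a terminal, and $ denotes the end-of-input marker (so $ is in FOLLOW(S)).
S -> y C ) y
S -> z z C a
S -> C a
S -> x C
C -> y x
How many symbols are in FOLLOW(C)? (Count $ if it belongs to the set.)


S is the start symbol and does not occur in any rule body, so FOLLOW(S) = {$}.
Examining every occurrence of C in a rule body:
  S -> y C ) y : C is followed by terminal ')' -> add ')'
  S -> z z C a : C is followed by terminal 'a' -> add 'a'
  S -> C a : C is followed by terminal 'a' -> add 'a' (already in the set)
  S -> x C : C is at the right end -> add FOLLOW(S) = {$}
  C -> y x : C does not occur in the body -> contributes nothing
FOLLOW(C) = {), a, $}
Count: 3

3


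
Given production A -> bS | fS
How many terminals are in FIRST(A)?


Production: A -> bS | fS
Examining each alternative for leading terminals:
  A -> bS : first terminal = 'b'
  A -> fS : first terminal = 'f'
FIRST(A) = {b, f}
Count: 2

2


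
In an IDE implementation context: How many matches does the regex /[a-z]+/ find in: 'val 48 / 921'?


Pattern: /[a-z]+/ (identifiers)
Input: 'val 48 / 921'
Scanning for matches:
  Match 1: 'val'
Total matches: 1

1


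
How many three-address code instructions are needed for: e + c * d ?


Expression: e + c * d
Generating three-address code (respecting * over +/- precedence):
  Instruction 1: t1 = c * d
  Instruction 2: t2 = e + t1
Total instructions: 2

2


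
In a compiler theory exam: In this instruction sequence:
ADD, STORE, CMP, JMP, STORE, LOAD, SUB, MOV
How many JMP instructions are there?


Scanning instruction sequence for JMP:
  Position 1: ADD
  Position 2: STORE
  Position 3: CMP
  Position 4: JMP <- MATCH
  Position 5: STORE
  Position 6: LOAD
  Position 7: SUB
  Position 8: MOV
Matches at positions: [4]
Total JMP count: 1

1


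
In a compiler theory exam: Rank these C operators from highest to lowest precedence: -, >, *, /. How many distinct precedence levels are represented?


Looking up precedence for each operator:
  - -> precedence 5
  > -> precedence 4
  * -> precedence 6
  / -> precedence 6
Sorted highest to lowest: *, /, -, >
Distinct precedence values: [6, 5, 4]
Number of distinct levels: 3

3


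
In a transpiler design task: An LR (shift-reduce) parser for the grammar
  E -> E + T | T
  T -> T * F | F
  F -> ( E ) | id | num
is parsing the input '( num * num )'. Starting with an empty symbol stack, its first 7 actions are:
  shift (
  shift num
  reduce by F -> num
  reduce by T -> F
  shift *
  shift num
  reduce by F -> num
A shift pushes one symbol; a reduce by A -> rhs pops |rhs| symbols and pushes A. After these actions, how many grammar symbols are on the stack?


Tracking the symbol stack through each action:
  Action 1: shift '(' : push -> stack = [(] (size 1)
  Action 2: shift 'num' : push -> stack = [(, num] (size 2)
  Action 3: reduce by F -> num : pop 1, push F -> stack = [(, F] (size 2)
  Action 4: reduce by T -> F : pop 1, push T -> stack = [(, T] (size 2)
  Action 5: shift '*' : push -> stack = [(, T, *] (size 3)
  Action 6: shift 'num' : push -> stack = [(, T, *, num] (size 4)
  Action 7: reduce by F -> num : pop 1, push F -> stack = [(, T, *, F] (size 4)
Final stack size: 4

4


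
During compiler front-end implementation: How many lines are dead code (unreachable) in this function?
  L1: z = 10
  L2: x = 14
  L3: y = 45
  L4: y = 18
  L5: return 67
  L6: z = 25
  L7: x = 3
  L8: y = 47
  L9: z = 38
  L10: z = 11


Analyzing control flow:
  L1: reachable (before return)
  L2: reachable (before return)
  L3: reachable (before return)
  L4: reachable (before return)
  L5: reachable (return statement)
  L6: DEAD (after return at L5)
  L7: DEAD (after return at L5)
  L8: DEAD (after return at L5)
  L9: DEAD (after return at L5)
  L10: DEAD (after return at L5)
Return at L5, total lines = 10
Dead lines: L6 through L10
Count: 5

5


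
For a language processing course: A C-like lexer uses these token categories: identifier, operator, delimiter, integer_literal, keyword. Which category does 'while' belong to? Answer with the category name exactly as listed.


Token: 'while'
Checking categories:
  identifier: no
  integer_literal: no
  operator: no
  keyword: YES
  delimiter: no
Category: keyword

keyword


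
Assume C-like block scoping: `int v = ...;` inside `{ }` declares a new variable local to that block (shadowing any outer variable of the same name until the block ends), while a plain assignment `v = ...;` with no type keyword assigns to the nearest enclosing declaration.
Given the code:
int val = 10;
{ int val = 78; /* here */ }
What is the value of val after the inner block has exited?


Analyzing scoping rules:
Outer scope: declares val = 10
Inner block: 'int val = 78;' declares a NEW val that shadows the outer one
When the block exits the inner val goes out of scope; the outer val was never modified -> 10
Result: 10

10


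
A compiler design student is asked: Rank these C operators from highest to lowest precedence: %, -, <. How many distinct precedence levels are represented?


Looking up precedence for each operator:
  % -> precedence 6
  - -> precedence 5
  < -> precedence 4
Sorted highest to lowest: %, -, <
Distinct precedence values: [6, 5, 4]
Number of distinct levels: 3

3


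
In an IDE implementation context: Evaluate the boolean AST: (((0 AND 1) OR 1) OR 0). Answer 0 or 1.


Step 1: Evaluate inner node
  0 AND 1 = 0
Step 2: Evaluate next node
  0 OR 1 = 1
Step 3: Evaluate root node
  1 OR 0 = 1

1


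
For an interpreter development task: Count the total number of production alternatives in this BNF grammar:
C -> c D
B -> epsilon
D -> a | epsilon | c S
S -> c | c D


Counting alternatives per rule:
  C: 1 alternative(s)
  B: 1 alternative(s)
  D: 3 alternative(s)
  S: 2 alternative(s)
Sum: 1 + 1 + 3 + 2 = 7

7


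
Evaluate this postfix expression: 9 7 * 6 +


Processing tokens left to right:
Push 9, Push 7
Pop 9 and 7, compute 9 * 7 = 63, push 63
Push 6
Pop 63 and 6, compute 63 + 6 = 69, push 69
Stack result: 69

69


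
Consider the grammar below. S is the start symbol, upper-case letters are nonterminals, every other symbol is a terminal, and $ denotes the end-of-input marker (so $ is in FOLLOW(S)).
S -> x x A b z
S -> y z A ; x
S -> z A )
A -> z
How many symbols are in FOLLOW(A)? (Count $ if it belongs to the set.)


S is the start symbol and does not occur in any rule body, so FOLLOW(S) = {$}.
Examining every occurrence of A in a rule body:
  S -> x x A b z : A is followed by terminal 'b' -> add 'b'
  S -> y z A ; x : A is followed by terminal ';' -> add ';'
  S -> z A ) : A is followed by terminal ')' -> add ')'
  A -> z : A does not occur in the body -> contributes nothing
FOLLOW(A) = {), ;, b}
Count: 3

3


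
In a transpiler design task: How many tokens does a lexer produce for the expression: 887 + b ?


Scanning '887 + b'
Token 1: '887' -> integer_literal
Token 2: '+' -> operator
Token 3: 'b' -> identifier
Total tokens: 3

3


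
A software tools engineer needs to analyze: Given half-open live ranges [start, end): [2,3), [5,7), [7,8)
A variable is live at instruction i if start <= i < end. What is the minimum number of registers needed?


Live ranges:
  Var0: [2, 3)
  Var1: [5, 7)
  Var2: [7, 8)
Sweep-line events (position, delta, active):
  pos=2 start -> active=1
  pos=3 end -> active=0
  pos=5 start -> active=1
  pos=7 end -> active=0
  pos=7 start -> active=1
  pos=8 end -> active=0
Maximum simultaneous active: 1
Minimum registers needed: 1

1


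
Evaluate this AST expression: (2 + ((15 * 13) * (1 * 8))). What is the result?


Expression: (2 + ((15 * 13) * (1 * 8)))
Evaluating step by step:
  15 * 13 = 195
  1 * 8 = 8
  195 * 8 = 1560
  2 + 1560 = 1562
Result: 1562

1562


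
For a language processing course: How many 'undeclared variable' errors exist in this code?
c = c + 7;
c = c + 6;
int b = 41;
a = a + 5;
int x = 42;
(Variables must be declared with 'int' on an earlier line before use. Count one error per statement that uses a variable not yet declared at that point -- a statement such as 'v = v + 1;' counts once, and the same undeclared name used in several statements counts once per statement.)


Scanning code line by line:
  Line 1: use 'c' -> ERROR (undeclared)
  Line 2: use 'c' -> ERROR (undeclared)
  Line 3: declare 'b' -> declared = ['b']
  Line 4: use 'a' -> ERROR (undeclared)
  Line 5: declare 'x' -> declared = ['b', 'x']
Total undeclared variable errors: 3

3


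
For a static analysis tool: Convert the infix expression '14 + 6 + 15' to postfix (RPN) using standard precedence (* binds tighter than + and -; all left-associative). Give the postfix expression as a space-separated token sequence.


Applying the shunting-yard algorithm:
  Operand 14 -> output
  Push '+' onto operator stack -> op-stack: [+]
  Operand 6 -> output
  See '+' (prec 1); top '+' (prec 1) >= it -> pop '+' to output
  Push '+' onto operator stack -> op-stack: [+]
  Operand 15 -> output
  End of input: pop '+' to output
Postfix result: 14 6 + 15 +

14 6 + 15 +


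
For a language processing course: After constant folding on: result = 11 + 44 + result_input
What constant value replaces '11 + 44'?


Identifying constant sub-expression:
  Original: result = 11 + 44 + result_input
  11 and 44 are both compile-time constants
  Evaluating: 11 + 44 = 55
  After folding: result = 55 + result_input

55


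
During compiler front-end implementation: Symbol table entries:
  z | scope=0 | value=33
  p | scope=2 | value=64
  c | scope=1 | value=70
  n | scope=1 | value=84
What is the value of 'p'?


Searching symbol table for 'p':
  z | scope=0 | value=33
  p | scope=2 | value=64 <- MATCH
  c | scope=1 | value=70
  n | scope=1 | value=84
Found 'p' at scope 2 with value 64

64


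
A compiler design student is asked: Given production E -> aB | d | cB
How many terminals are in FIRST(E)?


Production: E -> aB | d | cB
Examining each alternative for leading terminals:
  E -> aB : first terminal = 'a'
  E -> d : first terminal = 'd'
  E -> cB : first terminal = 'c'
FIRST(E) = {a, c, d}
Count: 3

3


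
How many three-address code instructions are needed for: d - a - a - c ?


Expression: d - a - a - c
Generating three-address code (respecting * over +/- precedence):
  Instruction 1: t1 = d - a
  Instruction 2: t2 = t1 - a
  Instruction 3: t3 = t2 - c
Total instructions: 3

3


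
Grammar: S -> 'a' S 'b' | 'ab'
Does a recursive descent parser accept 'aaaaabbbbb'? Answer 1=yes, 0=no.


Grammar accepts strings of the form a^n b^n (n >= 1)
Word: 'aaaaabbbbb'
Counting: 5 a's and 5 b's
Check: 5 == 5? Yes
Derivation (S -> aSb applied 4 time(s), then S -> ab): S => aSb => aaSbb => aaaSbbb => aaaaSbbbb => aaaaabbbbb
Accepted

1


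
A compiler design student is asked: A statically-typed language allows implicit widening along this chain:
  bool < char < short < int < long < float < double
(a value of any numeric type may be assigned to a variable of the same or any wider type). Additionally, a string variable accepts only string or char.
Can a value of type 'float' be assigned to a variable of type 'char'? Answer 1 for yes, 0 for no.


Target variable type: char
Source value type: float
Numeric ranks: float=5, char=1
Widening allowed iff rank(source) <= rank(target): 5 <= 1? No
Result: 0

0


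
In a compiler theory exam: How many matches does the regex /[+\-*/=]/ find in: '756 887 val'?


Pattern: /[+\-*/=]/ (operators)
Input: '756 887 val'
Scanning for matches:
Total matches: 0

0


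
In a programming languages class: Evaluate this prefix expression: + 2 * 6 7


Parsing prefix expression: + 2 * 6 7
Step 1: Innermost operation '* 6 7'
  6 * 7 = 42
Step 2: Outer operation '+ 2 [42]'
  2 + 42 = 44

44


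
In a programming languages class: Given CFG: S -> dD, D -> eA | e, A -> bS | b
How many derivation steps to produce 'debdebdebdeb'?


Grammar: S -> dD, D -> eA | e, A -> bS | b
Deriving 'debdebdebdeb':
Step 1: S -> dD => dD
Step 2: D -> eA => deA
Step 3: A -> bS => debS
Step 4: S -> dD => debdD
Step 5: D -> eA => debdeA
Step 6: A -> bS => debdebS
Step 7: S -> dD => debdebdD
Step 8: D -> eA => debdebdeA
Step 9: A -> bS => debdebdebS
Step 10: S -> dD => debdebdebdD
Step 11: D -> eA => debdebdebdeA
Step 12: A -> b => debdebdebdeb
Total derivation steps: 12

12


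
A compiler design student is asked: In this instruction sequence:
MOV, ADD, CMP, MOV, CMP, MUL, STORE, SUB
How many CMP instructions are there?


Scanning instruction sequence for CMP:
  Position 1: MOV
  Position 2: ADD
  Position 3: CMP <- MATCH
  Position 4: MOV
  Position 5: CMP <- MATCH
  Position 6: MUL
  Position 7: STORE
  Position 8: SUB
Matches at positions: [3, 5]
Total CMP count: 2

2


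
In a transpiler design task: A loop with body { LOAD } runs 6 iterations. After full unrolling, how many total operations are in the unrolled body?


Loop body operations: LOAD (1 op per iteration)
Unrolling 6 iterations:
  Iteration 1: LOAD (1 ops)
  Iteration 2: LOAD (1 ops)
  Iteration 3: LOAD (1 ops)
  Iteration 4: LOAD (1 ops)
  Iteration 5: LOAD (1 ops)
  Iteration 6: LOAD (1 ops)
Total: 6 iterations * 1 ops/iter = 6 operations

6


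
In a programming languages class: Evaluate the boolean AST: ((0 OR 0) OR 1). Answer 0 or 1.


Step 1: Evaluate inner node
  0 OR 0 = 0
Step 2: Evaluate root node
  0 OR 1 = 1

1


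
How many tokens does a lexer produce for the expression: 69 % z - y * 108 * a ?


Scanning '69 % z - y * 108 * a'
Token 1: '69' -> integer_literal
Token 2: '%' -> operator
Token 3: 'z' -> identifier
Token 4: '-' -> operator
Token 5: 'y' -> identifier
Token 6: '*' -> operator
Token 7: '108' -> integer_literal
Token 8: '*' -> operator
Token 9: 'a' -> identifier
Total tokens: 9

9


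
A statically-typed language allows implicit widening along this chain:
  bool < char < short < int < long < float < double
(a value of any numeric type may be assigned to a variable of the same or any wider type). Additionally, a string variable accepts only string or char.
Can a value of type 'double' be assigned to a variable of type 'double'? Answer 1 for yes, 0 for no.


Target variable type: double
Source value type: double
Numeric ranks: double=6, double=6
Widening allowed iff rank(source) <= rank(target): 6 <= 6? Yes
Result: 1

1


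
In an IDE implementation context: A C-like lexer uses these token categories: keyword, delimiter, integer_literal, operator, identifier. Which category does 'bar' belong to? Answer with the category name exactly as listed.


Token: 'bar'
Checking categories:
  identifier: YES
  integer_literal: no
  operator: no
  keyword: no
  delimiter: no
Category: identifier

identifier


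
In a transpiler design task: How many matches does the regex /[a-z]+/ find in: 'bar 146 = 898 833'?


Pattern: /[a-z]+/ (identifiers)
Input: 'bar 146 = 898 833'
Scanning for matches:
  Match 1: 'bar'
Total matches: 1

1


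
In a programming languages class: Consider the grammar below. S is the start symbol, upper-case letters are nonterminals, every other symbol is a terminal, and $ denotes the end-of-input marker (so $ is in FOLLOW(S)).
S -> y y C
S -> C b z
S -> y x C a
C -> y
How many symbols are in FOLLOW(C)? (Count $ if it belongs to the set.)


S is the start symbol and does not occur in any rule body, so FOLLOW(S) = {$}.
Examining every occurrence of C in a rule body:
  S -> y y C : C is at the right end -> add FOLLOW(S) = {$}
  S -> C b z : C is followed by terminal 'b' -> add 'b'
  S -> y x C a : C is followed by terminal 'a' -> add 'a'
  C -> y : C does not occur in the body -> contributes nothing
FOLLOW(C) = {a, b, $}
Count: 3

3


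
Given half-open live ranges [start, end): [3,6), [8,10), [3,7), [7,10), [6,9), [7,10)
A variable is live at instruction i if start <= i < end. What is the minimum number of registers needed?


Live ranges:
  Var0: [3, 6)
  Var1: [8, 10)
  Var2: [3, 7)
  Var3: [7, 10)
  Var4: [6, 9)
  Var5: [7, 10)
Sweep-line events (position, delta, active):
  pos=3 start -> active=1
  pos=3 start -> active=2
  pos=6 end -> active=1
  pos=6 start -> active=2
  pos=7 end -> active=1
  pos=7 start -> active=2
  pos=7 start -> active=3
  pos=8 start -> active=4
  pos=9 end -> active=3
  pos=10 end -> active=2
  pos=10 end -> active=1
  pos=10 end -> active=0
Maximum simultaneous active: 4
Minimum registers needed: 4

4


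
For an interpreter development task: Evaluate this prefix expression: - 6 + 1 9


Parsing prefix expression: - 6 + 1 9
Step 1: Innermost operation '+ 1 9'
  1 + 9 = 10
Step 2: Outer operation '- 6 [10]'
  6 - 10 = -4

-4


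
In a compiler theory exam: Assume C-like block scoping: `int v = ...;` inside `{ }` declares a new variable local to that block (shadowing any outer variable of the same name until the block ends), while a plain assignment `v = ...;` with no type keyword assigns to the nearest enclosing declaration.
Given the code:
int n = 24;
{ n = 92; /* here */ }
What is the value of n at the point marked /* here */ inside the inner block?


Analyzing scoping rules:
Outer scope: declares n = 24
Inner block: 'n = 92;' has no type keyword, so it is an assignment to the outer n (no shadowing)
Inside the block, after the assignment -> 92
Result: 92

92


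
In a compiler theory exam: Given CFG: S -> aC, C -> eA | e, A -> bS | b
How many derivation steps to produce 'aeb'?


Grammar: S -> aC, C -> eA | e, A -> bS | b
Deriving 'aeb':
Step 1: S -> aC => aC
Step 2: C -> eA => aeA
Step 3: A -> b => aeb
Total derivation steps: 3

3


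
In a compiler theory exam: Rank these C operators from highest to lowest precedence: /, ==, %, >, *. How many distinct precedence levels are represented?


Looking up precedence for each operator:
  / -> precedence 6
  == -> precedence 3
  % -> precedence 6
  > -> precedence 4
  * -> precedence 6
Sorted highest to lowest: /, %, *, >, ==
Distinct precedence values: [6, 4, 3]
Number of distinct levels: 3

3


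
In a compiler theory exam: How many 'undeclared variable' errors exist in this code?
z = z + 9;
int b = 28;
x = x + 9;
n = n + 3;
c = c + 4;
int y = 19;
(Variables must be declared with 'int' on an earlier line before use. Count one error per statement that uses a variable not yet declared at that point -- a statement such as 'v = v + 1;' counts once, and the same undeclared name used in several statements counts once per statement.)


Scanning code line by line:
  Line 1: use 'z' -> ERROR (undeclared)
  Line 2: declare 'b' -> declared = ['b']
  Line 3: use 'x' -> ERROR (undeclared)
  Line 4: use 'n' -> ERROR (undeclared)
  Line 5: use 'c' -> ERROR (undeclared)
  Line 6: declare 'y' -> declared = ['b', 'y']
Total undeclared variable errors: 4

4


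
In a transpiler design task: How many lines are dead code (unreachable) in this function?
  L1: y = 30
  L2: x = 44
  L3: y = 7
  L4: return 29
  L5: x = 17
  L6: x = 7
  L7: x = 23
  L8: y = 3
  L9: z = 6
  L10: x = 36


Analyzing control flow:
  L1: reachable (before return)
  L2: reachable (before return)
  L3: reachable (before return)
  L4: reachable (return statement)
  L5: DEAD (after return at L4)
  L6: DEAD (after return at L4)
  L7: DEAD (after return at L4)
  L8: DEAD (after return at L4)
  L9: DEAD (after return at L4)
  L10: DEAD (after return at L4)
Return at L4, total lines = 10
Dead lines: L5 through L10
Count: 6

6


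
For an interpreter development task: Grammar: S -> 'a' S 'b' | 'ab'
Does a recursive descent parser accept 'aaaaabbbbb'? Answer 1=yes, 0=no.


Grammar accepts strings of the form a^n b^n (n >= 1)
Word: 'aaaaabbbbb'
Counting: 5 a's and 5 b's
Check: 5 == 5? Yes
Derivation (S -> aSb applied 4 time(s), then S -> ab): S => aSb => aaSbb => aaaSbbb => aaaaSbbbb => aaaaabbbbb
Accepted

1


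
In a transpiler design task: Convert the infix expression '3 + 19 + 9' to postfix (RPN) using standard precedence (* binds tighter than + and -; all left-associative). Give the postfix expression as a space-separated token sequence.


Applying the shunting-yard algorithm:
  Operand 3 -> output
  Push '+' onto operator stack -> op-stack: [+]
  Operand 19 -> output
  See '+' (prec 1); top '+' (prec 1) >= it -> pop '+' to output
  Push '+' onto operator stack -> op-stack: [+]
  Operand 9 -> output
  End of input: pop '+' to output
Postfix result: 3 19 + 9 +

3 19 + 9 +


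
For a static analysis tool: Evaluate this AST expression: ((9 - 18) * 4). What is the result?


Expression: ((9 - 18) * 4)
Evaluating step by step:
  9 - 18 = -9
  -9 * 4 = -36
Result: -36

-36


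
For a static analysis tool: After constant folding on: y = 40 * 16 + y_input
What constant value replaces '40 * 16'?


Identifying constant sub-expression:
  Original: y = 40 * 16 + y_input
  40 and 16 are both compile-time constants
  Evaluating: 40 * 16 = 640
  After folding: y = 640 + y_input

640


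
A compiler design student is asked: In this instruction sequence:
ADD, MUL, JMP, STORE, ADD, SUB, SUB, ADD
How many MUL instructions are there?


Scanning instruction sequence for MUL:
  Position 1: ADD
  Position 2: MUL <- MATCH
  Position 3: JMP
  Position 4: STORE
  Position 5: ADD
  Position 6: SUB
  Position 7: SUB
  Position 8: ADD
Matches at positions: [2]
Total MUL count: 1

1


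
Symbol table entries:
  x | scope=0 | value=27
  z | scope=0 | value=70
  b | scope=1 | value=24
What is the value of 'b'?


Searching symbol table for 'b':
  x | scope=0 | value=27
  z | scope=0 | value=70
  b | scope=1 | value=24 <- MATCH
Found 'b' at scope 1 with value 24

24


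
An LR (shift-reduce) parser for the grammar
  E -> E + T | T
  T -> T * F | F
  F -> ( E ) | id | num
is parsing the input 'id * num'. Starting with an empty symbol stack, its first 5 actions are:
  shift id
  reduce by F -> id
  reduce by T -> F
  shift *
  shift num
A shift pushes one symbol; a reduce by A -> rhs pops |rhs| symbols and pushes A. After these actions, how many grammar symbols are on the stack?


Tracking the symbol stack through each action:
  Action 1: shift 'id' : push -> stack = [id] (size 1)
  Action 2: reduce by F -> id : pop 1, push F -> stack = [F] (size 1)
  Action 3: reduce by T -> F : pop 1, push T -> stack = [T] (size 1)
  Action 4: shift '*' : push -> stack = [T, *] (size 2)
  Action 5: shift 'num' : push -> stack = [T, *, num] (size 3)
Final stack size: 3

3


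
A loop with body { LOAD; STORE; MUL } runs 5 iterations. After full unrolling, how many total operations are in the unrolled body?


Loop body operations: LOAD, STORE, MUL (3 ops per iteration)
Unrolling 5 iterations:
  Iteration 1: LOAD, STORE, MUL (3 ops)
  Iteration 2: LOAD, STORE, MUL (3 ops)
  Iteration 3: LOAD, STORE, MUL (3 ops)
  Iteration 4: LOAD, STORE, MUL (3 ops)
  Iteration 5: LOAD, STORE, MUL (3 ops)
Total: 5 iterations * 3 ops/iter = 15 operations

15


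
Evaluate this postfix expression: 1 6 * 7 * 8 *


Processing tokens left to right:
Push 1, Push 6
Pop 1 and 6, compute 1 * 6 = 6, push 6
Push 7
Pop 6 and 7, compute 6 * 7 = 42, push 42
Push 8
Pop 42 and 8, compute 42 * 8 = 336, push 336
Stack result: 336

336


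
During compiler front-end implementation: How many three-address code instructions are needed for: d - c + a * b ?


Expression: d - c + a * b
Generating three-address code (respecting * over +/- precedence):
  Instruction 1: t1 = a * b
  Instruction 2: t2 = d - c
  Instruction 3: t3 = t2 + t1
Total instructions: 3

3


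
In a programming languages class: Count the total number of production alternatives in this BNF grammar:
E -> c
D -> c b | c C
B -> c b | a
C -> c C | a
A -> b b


Counting alternatives per rule:
  E: 1 alternative(s)
  D: 2 alternative(s)
  B: 2 alternative(s)
  C: 2 alternative(s)
  A: 1 alternative(s)
Sum: 1 + 2 + 2 + 2 + 1 = 8

8


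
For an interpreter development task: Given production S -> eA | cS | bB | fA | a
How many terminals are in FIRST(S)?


Production: S -> eA | cS | bB | fA | a
Examining each alternative for leading terminals:
  S -> eA : first terminal = 'e'
  S -> cS : first terminal = 'c'
  S -> bB : first terminal = 'b'
  S -> fA : first terminal = 'f'
  S -> a : first terminal = 'a'
FIRST(S) = {a, b, c, e, f}
Count: 5

5


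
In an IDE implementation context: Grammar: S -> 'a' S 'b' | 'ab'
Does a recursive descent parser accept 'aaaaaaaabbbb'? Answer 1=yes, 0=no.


Grammar accepts strings of the form a^n b^n (n >= 1)
Word: 'aaaaaaaabbbb'
Counting: 8 a's and 4 b's
Check: 8 == 4? No
Mismatch: a-count != b-count
Rejected

0


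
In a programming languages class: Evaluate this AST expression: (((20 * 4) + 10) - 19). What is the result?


Expression: (((20 * 4) + 10) - 19)
Evaluating step by step:
  20 * 4 = 80
  80 + 10 = 90
  90 - 19 = 71
Result: 71

71


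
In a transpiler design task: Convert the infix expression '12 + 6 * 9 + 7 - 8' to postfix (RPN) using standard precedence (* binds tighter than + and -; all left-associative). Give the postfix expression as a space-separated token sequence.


Applying the shunting-yard algorithm:
  Operand 12 -> output
  Push '+' onto operator stack -> op-stack: [+]
  Operand 6 -> output
  Push '*' onto operator stack -> op-stack: [+, *]
  Operand 9 -> output
  See '+' (prec 1); top '*' (prec 2) >= it -> pop '*' to output
  See '+' (prec 1); top '+' (prec 1) >= it -> pop '+' to output
  Push '+' onto operator stack -> op-stack: [+]
  Operand 7 -> output
  See '-' (prec 1); top '+' (prec 1) >= it -> pop '+' to output
  Push '-' onto operator stack -> op-stack: [-]
  Operand 8 -> output
  End of input: pop '-' to output
Postfix result: 12 6 9 * + 7 + 8 -

12 6 9 * + 7 + 8 -


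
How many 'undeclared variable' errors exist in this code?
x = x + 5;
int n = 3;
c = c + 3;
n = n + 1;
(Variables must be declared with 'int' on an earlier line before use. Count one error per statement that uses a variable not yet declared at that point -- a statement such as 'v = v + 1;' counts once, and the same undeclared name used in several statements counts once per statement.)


Scanning code line by line:
  Line 1: use 'x' -> ERROR (undeclared)
  Line 2: declare 'n' -> declared = ['n']
  Line 3: use 'c' -> ERROR (undeclared)
  Line 4: use 'n' -> OK (declared)
Total undeclared variable errors: 2

2


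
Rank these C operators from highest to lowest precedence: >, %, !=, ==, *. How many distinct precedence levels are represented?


Looking up precedence for each operator:
  > -> precedence 4
  % -> precedence 6
  != -> precedence 3
  == -> precedence 3
  * -> precedence 6
Sorted highest to lowest: %, *, >, !=, ==
Distinct precedence values: [6, 4, 3]
Number of distinct levels: 3

3


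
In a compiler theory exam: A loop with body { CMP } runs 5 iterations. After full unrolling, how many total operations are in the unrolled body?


Loop body operations: CMP (1 op per iteration)
Unrolling 5 iterations:
  Iteration 1: CMP (1 ops)
  Iteration 2: CMP (1 ops)
  Iteration 3: CMP (1 ops)
  Iteration 4: CMP (1 ops)
  Iteration 5: CMP (1 ops)
Total: 5 iterations * 1 ops/iter = 5 operations

5


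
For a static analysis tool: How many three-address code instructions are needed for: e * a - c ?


Expression: e * a - c
Generating three-address code (respecting * over +/- precedence):
  Instruction 1: t1 = e * a
  Instruction 2: t2 = t1 - c
Total instructions: 2

2


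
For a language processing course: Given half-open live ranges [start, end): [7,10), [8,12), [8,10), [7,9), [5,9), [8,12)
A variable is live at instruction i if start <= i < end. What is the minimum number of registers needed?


Live ranges:
  Var0: [7, 10)
  Var1: [8, 12)
  Var2: [8, 10)
  Var3: [7, 9)
  Var4: [5, 9)
  Var5: [8, 12)
Sweep-line events (position, delta, active):
  pos=5 start -> active=1
  pos=7 start -> active=2
  pos=7 start -> active=3
  pos=8 start -> active=4
  pos=8 start -> active=5
  pos=8 start -> active=6
  pos=9 end -> active=5
  pos=9 end -> active=4
  pos=10 end -> active=3
  pos=10 end -> active=2
  pos=12 end -> active=1
  pos=12 end -> active=0
Maximum simultaneous active: 6
Minimum registers needed: 6

6


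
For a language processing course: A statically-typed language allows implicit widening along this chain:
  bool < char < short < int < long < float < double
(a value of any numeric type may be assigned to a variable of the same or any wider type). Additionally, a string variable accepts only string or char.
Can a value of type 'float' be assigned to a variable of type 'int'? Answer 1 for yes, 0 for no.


Target variable type: int
Source value type: float
Numeric ranks: float=5, int=3
Widening allowed iff rank(source) <= rank(target): 5 <= 3? No
Result: 0

0


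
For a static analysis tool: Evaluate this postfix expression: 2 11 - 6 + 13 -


Processing tokens left to right:
Push 2, Push 11
Pop 2 and 11, compute 2 - 11 = -9, push -9
Push 6
Pop -9 and 6, compute -9 + 6 = -3, push -3
Push 13
Pop -3 and 13, compute -3 - 13 = -16, push -16
Stack result: -16

-16


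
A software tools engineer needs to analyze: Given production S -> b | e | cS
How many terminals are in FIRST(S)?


Production: S -> b | e | cS
Examining each alternative for leading terminals:
  S -> b : first terminal = 'b'
  S -> e : first terminal = 'e'
  S -> cS : first terminal = 'c'
FIRST(S) = {b, c, e}
Count: 3

3


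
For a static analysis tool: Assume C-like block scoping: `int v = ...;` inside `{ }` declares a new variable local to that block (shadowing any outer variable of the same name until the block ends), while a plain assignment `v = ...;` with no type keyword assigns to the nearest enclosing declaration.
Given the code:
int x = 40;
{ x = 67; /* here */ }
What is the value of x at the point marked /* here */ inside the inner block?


Analyzing scoping rules:
Outer scope: declares x = 40
Inner block: 'x = 67;' has no type keyword, so it is an assignment to the outer x (no shadowing)
Inside the block, after the assignment -> 67
Result: 67

67


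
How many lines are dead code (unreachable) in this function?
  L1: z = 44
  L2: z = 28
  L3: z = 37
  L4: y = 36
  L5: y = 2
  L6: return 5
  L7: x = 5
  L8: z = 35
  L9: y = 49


Analyzing control flow:
  L1: reachable (before return)
  L2: reachable (before return)
  L3: reachable (before return)
  L4: reachable (before return)
  L5: reachable (before return)
  L6: reachable (return statement)
  L7: DEAD (after return at L6)
  L8: DEAD (after return at L6)
  L9: DEAD (after return at L6)
Return at L6, total lines = 9
Dead lines: L7 through L9
Count: 3

3


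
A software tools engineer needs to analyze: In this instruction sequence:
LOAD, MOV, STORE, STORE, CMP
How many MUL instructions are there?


Scanning instruction sequence for MUL:
  Position 1: LOAD
  Position 2: MOV
  Position 3: STORE
  Position 4: STORE
  Position 5: CMP
Matches at positions: []
Total MUL count: 0

0


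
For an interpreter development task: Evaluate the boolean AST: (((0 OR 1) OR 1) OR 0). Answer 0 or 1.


Step 1: Evaluate inner node
  0 OR 1 = 1
Step 2: Evaluate next node
  1 OR 1 = 1
Step 3: Evaluate root node
  1 OR 0 = 1

1


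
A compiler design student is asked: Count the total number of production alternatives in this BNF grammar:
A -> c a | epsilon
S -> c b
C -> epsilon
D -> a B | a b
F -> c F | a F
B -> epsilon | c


Counting alternatives per rule:
  A: 2 alternative(s)
  S: 1 alternative(s)
  C: 1 alternative(s)
  D: 2 alternative(s)
  F: 2 alternative(s)
  B: 2 alternative(s)
Sum: 2 + 1 + 1 + 2 + 2 + 2 = 10

10


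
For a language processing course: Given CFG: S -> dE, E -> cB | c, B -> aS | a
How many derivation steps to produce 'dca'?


Grammar: S -> dE, E -> cB | c, B -> aS | a
Deriving 'dca':
Step 1: S -> dE => dE
Step 2: E -> cB => dcB
Step 3: B -> a => dca
Total derivation steps: 3

3


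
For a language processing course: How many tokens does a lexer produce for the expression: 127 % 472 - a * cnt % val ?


Scanning '127 % 472 - a * cnt % val'
Token 1: '127' -> integer_literal
Token 2: '%' -> operator
Token 3: '472' -> integer_literal
Token 4: '-' -> operator
Token 5: 'a' -> identifier
Token 6: '*' -> operator
Token 7: 'cnt' -> identifier
Token 8: '%' -> operator
Token 9: 'val' -> identifier
Total tokens: 9

9


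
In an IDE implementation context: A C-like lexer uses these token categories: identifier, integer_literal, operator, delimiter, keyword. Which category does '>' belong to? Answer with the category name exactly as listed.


Token: '>'
Checking categories:
  identifier: no
  integer_literal: no
  operator: YES
  keyword: no
  delimiter: no
Category: operator

operator


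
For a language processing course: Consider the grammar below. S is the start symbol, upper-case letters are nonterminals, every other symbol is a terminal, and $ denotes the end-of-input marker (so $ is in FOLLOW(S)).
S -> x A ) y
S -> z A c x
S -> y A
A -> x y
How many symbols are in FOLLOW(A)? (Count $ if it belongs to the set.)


S is the start symbol and does not occur in any rule body, so FOLLOW(S) = {$}.
Examining every occurrence of A in a rule body:
  S -> x A ) y : A is followed by terminal ')' -> add ')'
  S -> z A c x : A is followed by terminal 'c' -> add 'c'
  S -> y A : A is at the right end -> add FOLLOW(S) = {$}
  A -> x y : A does not occur in the body -> contributes nothing
FOLLOW(A) = {), c, $}
Count: 3

3


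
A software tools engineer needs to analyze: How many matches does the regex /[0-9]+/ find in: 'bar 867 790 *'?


Pattern: /[0-9]+/ (int literals)
Input: 'bar 867 790 *'
Scanning for matches:
  Match 1: '867'
  Match 2: '790'
Total matches: 2

2


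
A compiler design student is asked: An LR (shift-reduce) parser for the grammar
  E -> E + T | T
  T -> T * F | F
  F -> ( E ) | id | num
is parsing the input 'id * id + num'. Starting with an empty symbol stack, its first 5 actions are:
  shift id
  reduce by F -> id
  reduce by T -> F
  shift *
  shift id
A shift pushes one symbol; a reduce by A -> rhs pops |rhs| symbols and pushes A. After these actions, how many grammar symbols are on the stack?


Tracking the symbol stack through each action:
  Action 1: shift 'id' : push -> stack = [id] (size 1)
  Action 2: reduce by F -> id : pop 1, push F -> stack = [F] (size 1)
  Action 3: reduce by T -> F : pop 1, push T -> stack = [T] (size 1)
  Action 4: shift '*' : push -> stack = [T, *] (size 2)
  Action 5: shift 'id' : push -> stack = [T, *, id] (size 3)
Final stack size: 3

3


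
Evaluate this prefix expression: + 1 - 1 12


Parsing prefix expression: + 1 - 1 12
Step 1: Innermost operation '- 1 12'
  1 - 12 = -11
Step 2: Outer operation '+ 1 [-11]'
  1 + -11 = -10

-10


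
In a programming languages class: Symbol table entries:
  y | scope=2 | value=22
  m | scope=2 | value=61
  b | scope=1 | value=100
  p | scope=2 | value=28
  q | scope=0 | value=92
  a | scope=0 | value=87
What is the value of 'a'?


Searching symbol table for 'a':
  y | scope=2 | value=22
  m | scope=2 | value=61
  b | scope=1 | value=100
  p | scope=2 | value=28
  q | scope=0 | value=92
  a | scope=0 | value=87 <- MATCH
Found 'a' at scope 0 with value 87

87


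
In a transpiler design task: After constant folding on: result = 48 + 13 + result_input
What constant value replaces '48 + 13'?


Identifying constant sub-expression:
  Original: result = 48 + 13 + result_input
  48 and 13 are both compile-time constants
  Evaluating: 48 + 13 = 61
  After folding: result = 61 + result_input

61


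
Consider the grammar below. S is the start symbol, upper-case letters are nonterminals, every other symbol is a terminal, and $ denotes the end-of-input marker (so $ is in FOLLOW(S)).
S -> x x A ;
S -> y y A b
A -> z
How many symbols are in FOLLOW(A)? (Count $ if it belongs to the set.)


S is the start symbol and does not occur in any rule body, so FOLLOW(S) = {$}.
Examining every occurrence of A in a rule body:
  S -> x x A ; : A is followed by terminal ';' -> add ';'
  S -> y y A b : A is followed by terminal 'b' -> add 'b'
  A -> z : A does not occur in the body -> contributes nothing
FOLLOW(A) = {;, b}
Count: 2

2


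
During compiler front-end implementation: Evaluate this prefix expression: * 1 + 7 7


Parsing prefix expression: * 1 + 7 7
Step 1: Innermost operation '+ 7 7'
  7 + 7 = 14
Step 2: Outer operation '* 1 [14]'
  1 * 14 = 14

14


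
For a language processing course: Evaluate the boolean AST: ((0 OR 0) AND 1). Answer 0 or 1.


Step 1: Evaluate inner node
  0 OR 0 = 0
Step 2: Evaluate root node
  0 AND 1 = 0

0
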